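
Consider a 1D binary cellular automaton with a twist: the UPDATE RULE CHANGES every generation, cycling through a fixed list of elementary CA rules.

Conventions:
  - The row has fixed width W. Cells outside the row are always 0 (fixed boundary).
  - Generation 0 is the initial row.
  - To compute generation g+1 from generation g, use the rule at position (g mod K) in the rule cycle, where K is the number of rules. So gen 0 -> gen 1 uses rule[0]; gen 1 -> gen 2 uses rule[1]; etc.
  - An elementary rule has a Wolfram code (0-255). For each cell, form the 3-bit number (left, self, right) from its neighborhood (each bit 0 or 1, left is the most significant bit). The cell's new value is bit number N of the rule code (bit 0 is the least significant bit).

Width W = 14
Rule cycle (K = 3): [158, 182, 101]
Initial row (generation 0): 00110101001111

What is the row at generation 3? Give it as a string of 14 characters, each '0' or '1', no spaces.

Gen 0: 00110101001111
Gen 1 (rule 158): 01100101111110
Gen 2 (rule 182): 10011110111101
Gen 3 (rule 101): 10000011000111

Answer: 10000011000111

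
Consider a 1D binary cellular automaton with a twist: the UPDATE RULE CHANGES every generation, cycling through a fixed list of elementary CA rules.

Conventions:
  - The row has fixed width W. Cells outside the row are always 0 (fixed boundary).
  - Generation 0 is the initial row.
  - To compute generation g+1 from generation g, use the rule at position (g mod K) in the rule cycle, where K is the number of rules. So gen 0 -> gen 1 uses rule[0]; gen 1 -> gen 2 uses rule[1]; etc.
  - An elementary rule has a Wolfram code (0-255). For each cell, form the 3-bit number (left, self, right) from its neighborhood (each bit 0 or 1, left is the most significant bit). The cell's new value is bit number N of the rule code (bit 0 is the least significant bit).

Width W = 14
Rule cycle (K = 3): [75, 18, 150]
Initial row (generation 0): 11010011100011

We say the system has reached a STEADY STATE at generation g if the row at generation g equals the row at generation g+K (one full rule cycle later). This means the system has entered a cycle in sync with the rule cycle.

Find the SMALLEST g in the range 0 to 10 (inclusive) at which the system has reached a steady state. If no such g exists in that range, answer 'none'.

Answer: 5

Derivation:
Gen 0: 11010011100011
Gen 1 (rule 75): 11000110101111
Gen 2 (rule 18): 00101000000000
Gen 3 (rule 150): 01101100000000
Gen 4 (rule 75): 11101101111111
Gen 5 (rule 18): 00000000000000
Gen 6 (rule 150): 00000000000000
Gen 7 (rule 75): 11111111111111
Gen 8 (rule 18): 00000000000000
Gen 9 (rule 150): 00000000000000
Gen 10 (rule 75): 11111111111111
Gen 11 (rule 18): 00000000000000
Gen 12 (rule 150): 00000000000000
Gen 13 (rule 75): 11111111111111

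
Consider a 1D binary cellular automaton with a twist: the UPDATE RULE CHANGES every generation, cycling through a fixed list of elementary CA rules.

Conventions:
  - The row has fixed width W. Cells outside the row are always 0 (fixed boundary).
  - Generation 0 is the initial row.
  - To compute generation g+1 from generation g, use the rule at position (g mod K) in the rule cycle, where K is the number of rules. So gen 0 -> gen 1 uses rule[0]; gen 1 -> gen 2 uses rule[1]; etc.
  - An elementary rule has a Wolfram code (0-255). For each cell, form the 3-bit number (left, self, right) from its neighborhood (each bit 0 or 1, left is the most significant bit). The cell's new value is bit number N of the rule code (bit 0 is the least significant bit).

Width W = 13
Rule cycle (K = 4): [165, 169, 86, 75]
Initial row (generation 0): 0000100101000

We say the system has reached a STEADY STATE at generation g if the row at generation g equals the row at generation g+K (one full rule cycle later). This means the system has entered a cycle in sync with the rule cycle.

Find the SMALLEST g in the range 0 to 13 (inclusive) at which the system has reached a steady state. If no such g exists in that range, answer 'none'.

Gen 0: 0000100101000
Gen 1 (rule 165): 1110100111011
Gen 2 (rule 169): 1101000110110
Gen 3 (rule 86): 0101101010011
Gen 4 (rule 75): 1001100000111
Gen 5 (rule 165): 1000001110010
Gen 6 (rule 169): 0011101100000
Gen 7 (rule 86): 0100100110000
Gen 8 (rule 75): 1001001110111
Gen 9 (rule 165): 1001000101010
Gen 10 (rule 169): 0000010010100
Gen 11 (rule 86): 0000111110110
Gen 12 (rule 75): 1111100010110
Gen 13 (rule 165): 0111001011000
Gen 14 (rule 169): 0110000110011
Gen 15 (rule 86): 1011001011101
Gen 16 (rule 75): 0011010010100
Gen 17 (rule 165): 1000110011101

Answer: none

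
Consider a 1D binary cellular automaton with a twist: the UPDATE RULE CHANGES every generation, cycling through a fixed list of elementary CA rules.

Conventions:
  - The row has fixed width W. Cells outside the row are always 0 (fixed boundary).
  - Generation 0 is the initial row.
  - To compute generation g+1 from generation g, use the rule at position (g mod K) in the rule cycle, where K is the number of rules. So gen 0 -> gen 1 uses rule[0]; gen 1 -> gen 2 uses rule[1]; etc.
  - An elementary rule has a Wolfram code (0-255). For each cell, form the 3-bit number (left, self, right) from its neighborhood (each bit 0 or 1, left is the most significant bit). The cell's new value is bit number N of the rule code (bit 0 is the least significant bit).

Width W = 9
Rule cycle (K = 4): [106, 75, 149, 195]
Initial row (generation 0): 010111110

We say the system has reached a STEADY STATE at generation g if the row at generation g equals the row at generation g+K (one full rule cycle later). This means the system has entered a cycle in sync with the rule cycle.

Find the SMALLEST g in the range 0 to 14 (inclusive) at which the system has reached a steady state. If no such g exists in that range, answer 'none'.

Answer: none

Derivation:
Gen 0: 010111110
Gen 1 (rule 106): 101100010
Gen 2 (rule 75): 001101100
Gen 3 (rule 149): 100000011
Gen 4 (rule 195): 001111101
Gen 5 (rule 106): 011000110
Gen 6 (rule 75): 111011110
Gen 7 (rule 149): 010001101
Gen 8 (rule 195): 100110100
Gen 9 (rule 106): 001111000
Gen 10 (rule 75): 111001011
Gen 11 (rule 149): 010101000
Gen 12 (rule 195): 100000011
Gen 13 (rule 106): 000000111
Gen 14 (rule 75): 111111101
Gen 15 (rule 149): 011111001
Gen 16 (rule 195): 101111010
Gen 17 (rule 106): 011001100
Gen 18 (rule 75): 111011101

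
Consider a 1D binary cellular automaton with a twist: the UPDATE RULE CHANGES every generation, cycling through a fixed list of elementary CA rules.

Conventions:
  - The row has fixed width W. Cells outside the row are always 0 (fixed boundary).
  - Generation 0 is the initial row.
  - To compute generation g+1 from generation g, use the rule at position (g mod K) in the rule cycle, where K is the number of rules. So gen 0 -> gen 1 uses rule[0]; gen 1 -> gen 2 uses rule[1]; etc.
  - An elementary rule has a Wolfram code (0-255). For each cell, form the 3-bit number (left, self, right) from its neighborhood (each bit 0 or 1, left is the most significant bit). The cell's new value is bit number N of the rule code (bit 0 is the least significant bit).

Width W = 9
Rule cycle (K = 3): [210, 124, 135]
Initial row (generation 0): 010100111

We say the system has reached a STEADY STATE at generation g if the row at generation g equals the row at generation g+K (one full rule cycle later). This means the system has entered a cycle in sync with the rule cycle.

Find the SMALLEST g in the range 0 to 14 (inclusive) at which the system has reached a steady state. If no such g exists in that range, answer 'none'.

Gen 0: 010100111
Gen 1 (rule 210): 100011011
Gen 2 (rule 124): 110011111
Gen 3 (rule 135): 000101110
Gen 4 (rule 210): 001000111
Gen 5 (rule 124): 001100101
Gen 6 (rule 135): 110001101
Gen 7 (rule 210): 011010100
Gen 8 (rule 124): 011111110
Gen 9 (rule 135): 101111100
Gen 10 (rule 210): 000111110
Gen 11 (rule 124): 000100011
Gen 12 (rule 135): 111101100
Gen 13 (rule 210): 011100110
Gen 14 (rule 124): 010110111
Gen 15 (rule 135): 110000010
Gen 16 (rule 210): 011000101
Gen 17 (rule 124): 011100111

Answer: none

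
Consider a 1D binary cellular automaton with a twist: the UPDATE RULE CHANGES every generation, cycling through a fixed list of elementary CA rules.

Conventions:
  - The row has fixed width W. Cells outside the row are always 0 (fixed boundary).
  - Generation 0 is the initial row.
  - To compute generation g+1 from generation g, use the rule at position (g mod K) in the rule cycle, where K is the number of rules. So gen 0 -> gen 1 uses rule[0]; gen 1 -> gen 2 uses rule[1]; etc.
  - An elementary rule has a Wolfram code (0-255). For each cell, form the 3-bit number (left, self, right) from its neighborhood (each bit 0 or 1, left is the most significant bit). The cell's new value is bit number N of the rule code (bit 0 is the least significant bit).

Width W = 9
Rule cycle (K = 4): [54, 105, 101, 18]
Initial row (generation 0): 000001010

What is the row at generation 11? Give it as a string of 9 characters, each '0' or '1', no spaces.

Answer: 011101101

Derivation:
Gen 0: 000001010
Gen 1 (rule 54): 000011111
Gen 2 (rule 105): 111010001
Gen 3 (rule 101): 001110101
Gen 4 (rule 18): 010000000
Gen 5 (rule 54): 111000000
Gen 6 (rule 105): 101011111
Gen 7 (rule 101): 111100001
Gen 8 (rule 18): 000010010
Gen 9 (rule 54): 000111111
Gen 10 (rule 105): 110100001
Gen 11 (rule 101): 011101101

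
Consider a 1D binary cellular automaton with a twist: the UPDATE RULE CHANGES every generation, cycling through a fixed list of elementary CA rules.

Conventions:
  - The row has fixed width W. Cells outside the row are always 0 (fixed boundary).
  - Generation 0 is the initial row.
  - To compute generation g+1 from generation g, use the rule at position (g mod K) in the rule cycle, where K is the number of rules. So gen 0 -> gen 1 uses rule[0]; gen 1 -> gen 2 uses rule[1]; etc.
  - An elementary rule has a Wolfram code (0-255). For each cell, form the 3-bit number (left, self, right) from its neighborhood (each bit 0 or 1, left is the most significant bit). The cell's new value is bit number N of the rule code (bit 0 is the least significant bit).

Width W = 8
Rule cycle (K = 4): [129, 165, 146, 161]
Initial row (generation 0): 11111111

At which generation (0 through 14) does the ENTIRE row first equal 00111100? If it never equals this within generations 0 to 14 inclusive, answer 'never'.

Gen 0: 11111111
Gen 1 (rule 129): 01111110
Gen 2 (rule 165): 00111100
Gen 3 (rule 146): 01011010
Gen 4 (rule 161): 00100100
Gen 5 (rule 129): 10000001
Gen 6 (rule 165): 10111101
Gen 7 (rule 146): 00011000
Gen 8 (rule 161): 11000011
Gen 9 (rule 129): 00011000
Gen 10 (rule 165): 11000011
Gen 11 (rule 146): 00100100
Gen 12 (rule 161): 10000001
Gen 13 (rule 129): 00111100
Gen 14 (rule 165): 10011001

Answer: 2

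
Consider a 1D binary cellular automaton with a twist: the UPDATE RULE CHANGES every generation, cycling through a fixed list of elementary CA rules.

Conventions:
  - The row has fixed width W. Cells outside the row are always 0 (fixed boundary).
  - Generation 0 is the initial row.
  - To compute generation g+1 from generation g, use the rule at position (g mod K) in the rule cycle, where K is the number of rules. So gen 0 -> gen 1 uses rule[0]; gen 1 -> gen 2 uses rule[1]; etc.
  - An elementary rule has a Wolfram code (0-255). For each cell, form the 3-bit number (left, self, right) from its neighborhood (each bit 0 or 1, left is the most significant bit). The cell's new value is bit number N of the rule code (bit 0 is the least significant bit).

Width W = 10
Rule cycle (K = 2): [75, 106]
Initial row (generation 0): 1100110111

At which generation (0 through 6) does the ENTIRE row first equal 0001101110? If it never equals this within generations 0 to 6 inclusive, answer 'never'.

Gen 0: 1100110111
Gen 1 (rule 75): 1101110101
Gen 2 (rule 106): 1111011010
Gen 3 (rule 75): 1001011000
Gen 4 (rule 106): 0010111000
Gen 5 (rule 75): 1100101011
Gen 6 (rule 106): 1101010111

Answer: never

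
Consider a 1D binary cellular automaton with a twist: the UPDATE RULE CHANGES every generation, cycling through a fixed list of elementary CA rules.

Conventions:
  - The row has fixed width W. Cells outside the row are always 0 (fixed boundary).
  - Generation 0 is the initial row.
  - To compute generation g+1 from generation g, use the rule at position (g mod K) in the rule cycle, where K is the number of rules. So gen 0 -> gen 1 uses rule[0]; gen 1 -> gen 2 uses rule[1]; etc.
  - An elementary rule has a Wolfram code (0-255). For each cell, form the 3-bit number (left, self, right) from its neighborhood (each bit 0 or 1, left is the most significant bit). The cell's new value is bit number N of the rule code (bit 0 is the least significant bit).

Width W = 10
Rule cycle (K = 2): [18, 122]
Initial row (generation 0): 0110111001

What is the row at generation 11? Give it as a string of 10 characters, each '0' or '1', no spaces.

Answer: 1010000101

Derivation:
Gen 0: 0110111001
Gen 1 (rule 18): 1000000110
Gen 2 (rule 122): 0100001111
Gen 3 (rule 18): 1010010000
Gen 4 (rule 122): 0101101000
Gen 5 (rule 18): 1000000100
Gen 6 (rule 122): 0100001010
Gen 7 (rule 18): 1010010001
Gen 8 (rule 122): 0101101010
Gen 9 (rule 18): 1000000001
Gen 10 (rule 122): 0100000010
Gen 11 (rule 18): 1010000101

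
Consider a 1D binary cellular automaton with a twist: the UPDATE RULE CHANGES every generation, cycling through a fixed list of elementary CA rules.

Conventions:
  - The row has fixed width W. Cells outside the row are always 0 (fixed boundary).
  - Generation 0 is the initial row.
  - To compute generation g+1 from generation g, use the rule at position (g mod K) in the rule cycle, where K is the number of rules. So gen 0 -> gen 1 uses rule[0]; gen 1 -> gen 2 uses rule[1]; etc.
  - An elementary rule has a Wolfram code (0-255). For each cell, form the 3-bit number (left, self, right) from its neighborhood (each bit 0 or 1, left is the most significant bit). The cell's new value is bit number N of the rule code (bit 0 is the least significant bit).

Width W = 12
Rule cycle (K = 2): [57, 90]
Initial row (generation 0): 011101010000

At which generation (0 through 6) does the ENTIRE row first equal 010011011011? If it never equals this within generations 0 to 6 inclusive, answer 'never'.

Answer: never

Derivation:
Gen 0: 011101010000
Gen 1 (rule 57): 010010101111
Gen 2 (rule 90): 101100001001
Gen 3 (rule 57): 011011100100
Gen 4 (rule 90): 111010111010
Gen 5 (rule 57): 100101100101
Gen 6 (rule 90): 011001111000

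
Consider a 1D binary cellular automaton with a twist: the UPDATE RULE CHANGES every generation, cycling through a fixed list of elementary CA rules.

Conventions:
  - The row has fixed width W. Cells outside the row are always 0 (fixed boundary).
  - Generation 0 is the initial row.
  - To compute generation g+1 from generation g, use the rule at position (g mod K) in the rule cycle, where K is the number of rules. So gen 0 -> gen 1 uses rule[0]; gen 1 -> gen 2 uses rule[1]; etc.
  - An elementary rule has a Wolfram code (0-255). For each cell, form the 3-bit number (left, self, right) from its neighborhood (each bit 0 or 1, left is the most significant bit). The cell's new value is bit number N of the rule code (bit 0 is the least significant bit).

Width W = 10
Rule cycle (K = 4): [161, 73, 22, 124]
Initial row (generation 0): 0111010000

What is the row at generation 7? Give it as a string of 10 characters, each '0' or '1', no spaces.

Answer: 0000001001

Derivation:
Gen 0: 0111010000
Gen 1 (rule 161): 0010100111
Gen 2 (rule 73): 1000000101
Gen 3 (rule 22): 1100001101
Gen 4 (rule 124): 1110001111
Gen 5 (rule 161): 0100100110
Gen 6 (rule 73): 0000000110
Gen 7 (rule 22): 0000001001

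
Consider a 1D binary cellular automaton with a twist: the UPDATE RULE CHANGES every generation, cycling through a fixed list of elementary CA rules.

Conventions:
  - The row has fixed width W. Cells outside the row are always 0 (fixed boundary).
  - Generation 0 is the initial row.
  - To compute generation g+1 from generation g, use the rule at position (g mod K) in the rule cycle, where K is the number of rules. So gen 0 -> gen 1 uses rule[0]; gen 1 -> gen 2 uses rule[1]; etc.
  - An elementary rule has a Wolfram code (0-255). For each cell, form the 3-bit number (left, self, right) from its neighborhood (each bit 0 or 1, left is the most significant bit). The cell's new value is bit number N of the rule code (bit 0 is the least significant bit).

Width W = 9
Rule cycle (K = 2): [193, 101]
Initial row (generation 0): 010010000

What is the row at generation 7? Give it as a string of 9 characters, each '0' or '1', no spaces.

Answer: 100010000

Derivation:
Gen 0: 010010000
Gen 1 (rule 193): 000000111
Gen 2 (rule 101): 111110001
Gen 3 (rule 193): 011110100
Gen 4 (rule 101): 000011101
Gen 5 (rule 193): 111001100
Gen 6 (rule 101): 001000101
Gen 7 (rule 193): 100010000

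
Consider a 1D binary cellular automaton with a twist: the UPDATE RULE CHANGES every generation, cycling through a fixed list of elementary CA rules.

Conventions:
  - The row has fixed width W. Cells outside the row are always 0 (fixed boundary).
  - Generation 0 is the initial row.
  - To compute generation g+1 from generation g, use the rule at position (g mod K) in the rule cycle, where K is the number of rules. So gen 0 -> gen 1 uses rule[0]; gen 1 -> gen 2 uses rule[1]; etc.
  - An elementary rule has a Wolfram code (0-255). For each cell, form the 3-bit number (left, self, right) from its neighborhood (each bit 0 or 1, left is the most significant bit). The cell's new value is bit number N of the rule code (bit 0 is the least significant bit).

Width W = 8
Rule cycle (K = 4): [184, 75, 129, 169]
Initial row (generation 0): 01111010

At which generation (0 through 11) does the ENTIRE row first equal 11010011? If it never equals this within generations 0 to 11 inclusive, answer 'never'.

Gen 0: 01111010
Gen 1 (rule 184): 01110101
Gen 2 (rule 75): 11010000
Gen 3 (rule 129): 00000111
Gen 4 (rule 169): 11110110
Gen 5 (rule 184): 11101101
Gen 6 (rule 75): 10101100
Gen 7 (rule 129): 00000001
Gen 8 (rule 169): 11111100
Gen 9 (rule 184): 11111010
Gen 10 (rule 75): 10001000
Gen 11 (rule 129): 00100011

Answer: never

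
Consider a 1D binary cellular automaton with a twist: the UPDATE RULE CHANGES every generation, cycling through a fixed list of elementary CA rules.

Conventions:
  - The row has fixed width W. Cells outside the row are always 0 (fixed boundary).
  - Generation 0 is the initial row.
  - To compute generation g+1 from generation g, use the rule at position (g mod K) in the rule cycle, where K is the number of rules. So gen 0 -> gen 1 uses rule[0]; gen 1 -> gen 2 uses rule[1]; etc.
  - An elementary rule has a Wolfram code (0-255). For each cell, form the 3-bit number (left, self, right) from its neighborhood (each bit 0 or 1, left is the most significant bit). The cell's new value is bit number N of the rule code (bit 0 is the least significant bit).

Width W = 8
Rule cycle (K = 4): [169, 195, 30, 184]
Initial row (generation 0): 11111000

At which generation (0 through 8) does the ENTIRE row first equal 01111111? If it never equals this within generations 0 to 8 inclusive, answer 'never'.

Answer: never

Derivation:
Gen 0: 11111000
Gen 1 (rule 169): 11110011
Gen 2 (rule 195): 01110101
Gen 3 (rule 30): 11000101
Gen 4 (rule 184): 10100010
Gen 5 (rule 169): 01001000
Gen 6 (rule 195): 10010011
Gen 7 (rule 30): 11111110
Gen 8 (rule 184): 11111101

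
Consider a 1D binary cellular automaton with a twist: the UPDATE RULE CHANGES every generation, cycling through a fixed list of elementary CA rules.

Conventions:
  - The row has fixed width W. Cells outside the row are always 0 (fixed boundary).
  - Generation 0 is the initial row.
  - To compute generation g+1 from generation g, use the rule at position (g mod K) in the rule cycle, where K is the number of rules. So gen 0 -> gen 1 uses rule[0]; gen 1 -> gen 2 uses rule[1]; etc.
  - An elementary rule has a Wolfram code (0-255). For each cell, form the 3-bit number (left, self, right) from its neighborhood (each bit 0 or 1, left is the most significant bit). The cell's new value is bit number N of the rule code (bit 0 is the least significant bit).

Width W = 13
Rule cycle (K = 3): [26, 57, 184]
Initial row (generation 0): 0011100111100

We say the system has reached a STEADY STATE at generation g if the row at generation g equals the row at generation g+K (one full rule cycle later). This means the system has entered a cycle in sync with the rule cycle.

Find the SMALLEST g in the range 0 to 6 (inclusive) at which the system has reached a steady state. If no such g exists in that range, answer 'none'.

Gen 0: 0011100111100
Gen 1 (rule 26): 0110011100010
Gen 2 (rule 57): 0101010011001
Gen 3 (rule 184): 0010101010100
Gen 4 (rule 26): 0100000000010
Gen 5 (rule 57): 0011111111001
Gen 6 (rule 184): 0011111110100
Gen 7 (rule 26): 0110000000010
Gen 8 (rule 57): 0101111111001
Gen 9 (rule 184): 0011111110100

Answer: 6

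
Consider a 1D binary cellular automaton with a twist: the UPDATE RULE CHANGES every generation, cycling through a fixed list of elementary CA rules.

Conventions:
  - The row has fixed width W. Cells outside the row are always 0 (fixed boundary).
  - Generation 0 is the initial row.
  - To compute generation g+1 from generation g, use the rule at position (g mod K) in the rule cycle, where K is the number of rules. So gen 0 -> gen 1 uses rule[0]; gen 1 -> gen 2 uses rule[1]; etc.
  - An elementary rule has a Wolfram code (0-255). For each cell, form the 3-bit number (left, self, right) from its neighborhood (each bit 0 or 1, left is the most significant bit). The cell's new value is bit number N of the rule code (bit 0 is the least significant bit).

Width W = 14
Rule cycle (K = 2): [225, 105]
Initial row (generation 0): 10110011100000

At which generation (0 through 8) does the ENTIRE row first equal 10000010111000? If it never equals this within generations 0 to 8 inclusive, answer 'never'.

Gen 0: 10110011100000
Gen 1 (rule 225): 01010001101111
Gen 2 (rule 105): 00100101111001
Gen 3 (rule 225): 10000010111000
Gen 4 (rule 105): 00111001101011
Gen 5 (rule 225): 10011000110101
Gen 6 (rule 105): 00011010111010
Gen 7 (rule 225): 11001101011100
Gen 8 (rule 105): 11001110110101

Answer: 3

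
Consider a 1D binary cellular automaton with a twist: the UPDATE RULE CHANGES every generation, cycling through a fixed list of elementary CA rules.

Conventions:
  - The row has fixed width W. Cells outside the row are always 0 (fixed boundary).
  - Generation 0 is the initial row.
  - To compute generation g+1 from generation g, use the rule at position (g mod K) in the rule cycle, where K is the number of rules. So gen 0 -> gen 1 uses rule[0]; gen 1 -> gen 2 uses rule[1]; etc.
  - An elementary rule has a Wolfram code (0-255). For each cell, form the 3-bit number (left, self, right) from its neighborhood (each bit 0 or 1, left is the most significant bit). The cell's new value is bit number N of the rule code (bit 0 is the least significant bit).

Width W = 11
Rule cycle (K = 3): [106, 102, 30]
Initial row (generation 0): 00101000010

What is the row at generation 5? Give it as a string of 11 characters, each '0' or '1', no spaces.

Gen 0: 00101000010
Gen 1 (rule 106): 01010000100
Gen 2 (rule 102): 11110001100
Gen 3 (rule 30): 10001011010
Gen 4 (rule 106): 00010111100
Gen 5 (rule 102): 00111000100

Answer: 00111000100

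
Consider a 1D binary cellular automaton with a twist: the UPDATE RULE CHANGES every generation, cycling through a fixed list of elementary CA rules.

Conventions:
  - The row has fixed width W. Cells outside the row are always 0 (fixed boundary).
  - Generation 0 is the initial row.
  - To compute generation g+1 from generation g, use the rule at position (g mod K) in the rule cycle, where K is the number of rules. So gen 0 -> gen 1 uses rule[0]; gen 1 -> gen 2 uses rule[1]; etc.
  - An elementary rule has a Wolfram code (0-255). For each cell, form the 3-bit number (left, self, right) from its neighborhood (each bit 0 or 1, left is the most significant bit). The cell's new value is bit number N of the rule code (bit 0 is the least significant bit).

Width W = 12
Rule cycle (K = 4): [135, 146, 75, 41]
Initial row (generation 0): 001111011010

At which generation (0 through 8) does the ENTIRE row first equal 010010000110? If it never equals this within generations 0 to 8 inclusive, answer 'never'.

Answer: never

Derivation:
Gen 0: 001111011010
Gen 1 (rule 135): 110110000010
Gen 2 (rule 146): 000001000101
Gen 3 (rule 75): 111110011000
Gen 4 (rule 41): 100000010011
Gen 5 (rule 135): 101111110100
Gen 6 (rule 146): 000111100010
Gen 7 (rule 75): 111100101100
Gen 8 (rule 41): 100000011001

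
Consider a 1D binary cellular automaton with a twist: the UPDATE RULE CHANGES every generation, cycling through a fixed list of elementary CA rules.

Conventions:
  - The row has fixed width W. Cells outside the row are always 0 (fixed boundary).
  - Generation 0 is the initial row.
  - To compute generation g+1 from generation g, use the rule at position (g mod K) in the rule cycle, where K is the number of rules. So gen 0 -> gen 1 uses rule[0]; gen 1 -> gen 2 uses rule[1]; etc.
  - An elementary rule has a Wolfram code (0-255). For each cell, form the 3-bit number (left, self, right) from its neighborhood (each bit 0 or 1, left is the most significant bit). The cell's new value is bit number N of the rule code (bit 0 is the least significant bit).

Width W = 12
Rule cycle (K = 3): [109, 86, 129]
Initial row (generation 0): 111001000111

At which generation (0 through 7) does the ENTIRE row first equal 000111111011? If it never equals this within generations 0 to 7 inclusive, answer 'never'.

Gen 0: 111001000111
Gen 1 (rule 109): 101001010101
Gen 2 (rule 86): 101111010101
Gen 3 (rule 129): 000110000000
Gen 4 (rule 109): 110110111111
Gen 5 (rule 86): 010010000001
Gen 6 (rule 129): 000000111100
Gen 7 (rule 109): 111110100101

Answer: never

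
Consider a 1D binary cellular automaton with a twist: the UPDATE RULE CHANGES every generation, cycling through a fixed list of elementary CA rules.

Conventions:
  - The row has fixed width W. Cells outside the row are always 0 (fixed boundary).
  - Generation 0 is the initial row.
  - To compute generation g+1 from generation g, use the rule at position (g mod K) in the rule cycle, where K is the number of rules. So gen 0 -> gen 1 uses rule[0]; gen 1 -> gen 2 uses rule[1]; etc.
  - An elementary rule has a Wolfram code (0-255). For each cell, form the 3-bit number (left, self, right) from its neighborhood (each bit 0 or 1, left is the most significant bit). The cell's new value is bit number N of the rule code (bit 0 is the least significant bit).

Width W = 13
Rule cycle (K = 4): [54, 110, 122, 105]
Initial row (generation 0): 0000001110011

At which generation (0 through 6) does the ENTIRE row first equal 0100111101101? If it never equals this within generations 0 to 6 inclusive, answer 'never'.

Answer: never

Derivation:
Gen 0: 0000001110011
Gen 1 (rule 54): 0000010001100
Gen 2 (rule 110): 0000110011100
Gen 3 (rule 122): 0001111110110
Gen 4 (rule 105): 1101000011110
Gen 5 (rule 54): 0011100100001
Gen 6 (rule 110): 0110101100011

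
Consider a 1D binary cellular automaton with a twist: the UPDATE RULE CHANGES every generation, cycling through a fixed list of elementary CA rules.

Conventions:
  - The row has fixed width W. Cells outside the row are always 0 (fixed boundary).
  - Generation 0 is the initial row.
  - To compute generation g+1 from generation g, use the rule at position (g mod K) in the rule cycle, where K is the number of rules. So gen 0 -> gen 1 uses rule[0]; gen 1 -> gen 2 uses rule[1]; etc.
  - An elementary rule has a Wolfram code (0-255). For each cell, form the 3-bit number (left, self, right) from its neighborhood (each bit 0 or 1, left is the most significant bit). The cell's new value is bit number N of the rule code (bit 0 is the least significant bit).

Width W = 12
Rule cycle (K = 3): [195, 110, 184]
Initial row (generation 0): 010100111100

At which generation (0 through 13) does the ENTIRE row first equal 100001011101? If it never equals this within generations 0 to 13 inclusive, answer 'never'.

Answer: 1

Derivation:
Gen 0: 010100111100
Gen 1 (rule 195): 100001011101
Gen 2 (rule 110): 100011110111
Gen 3 (rule 184): 010011101110
Gen 4 (rule 195): 100101100110
Gen 5 (rule 110): 101111101110
Gen 6 (rule 184): 011111011101
Gen 7 (rule 195): 101111001100
Gen 8 (rule 110): 111001011100
Gen 9 (rule 184): 110100111010
Gen 10 (rule 195): 010001011000
Gen 11 (rule 110): 110011111000
Gen 12 (rule 184): 101011110100
Gen 13 (rule 195): 000001110001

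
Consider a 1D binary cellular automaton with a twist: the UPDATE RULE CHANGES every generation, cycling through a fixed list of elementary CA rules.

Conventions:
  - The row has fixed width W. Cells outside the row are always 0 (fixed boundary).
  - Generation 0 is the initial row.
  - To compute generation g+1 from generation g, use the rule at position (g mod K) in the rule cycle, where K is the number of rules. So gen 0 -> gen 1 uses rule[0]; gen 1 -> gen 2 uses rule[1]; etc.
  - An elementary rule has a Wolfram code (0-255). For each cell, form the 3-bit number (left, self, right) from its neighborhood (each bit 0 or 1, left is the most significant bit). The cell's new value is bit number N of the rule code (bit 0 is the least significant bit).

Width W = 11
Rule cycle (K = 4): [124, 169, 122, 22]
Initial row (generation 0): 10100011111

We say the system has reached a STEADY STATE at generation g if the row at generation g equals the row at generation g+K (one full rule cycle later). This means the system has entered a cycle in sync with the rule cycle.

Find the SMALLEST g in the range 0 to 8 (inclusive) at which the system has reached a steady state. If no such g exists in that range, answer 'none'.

Answer: none

Derivation:
Gen 0: 10100011111
Gen 1 (rule 124): 11110010001
Gen 2 (rule 169): 11100000100
Gen 3 (rule 122): 10110001010
Gen 4 (rule 22): 10001011011
Gen 5 (rule 124): 11001111111
Gen 6 (rule 169): 10001111110
Gen 7 (rule 122): 01011000011
Gen 8 (rule 22): 11000100100
Gen 9 (rule 124): 11100110110
Gen 10 (rule 169): 11000101100
Gen 11 (rule 122): 11101011110
Gen 12 (rule 22): 00001000001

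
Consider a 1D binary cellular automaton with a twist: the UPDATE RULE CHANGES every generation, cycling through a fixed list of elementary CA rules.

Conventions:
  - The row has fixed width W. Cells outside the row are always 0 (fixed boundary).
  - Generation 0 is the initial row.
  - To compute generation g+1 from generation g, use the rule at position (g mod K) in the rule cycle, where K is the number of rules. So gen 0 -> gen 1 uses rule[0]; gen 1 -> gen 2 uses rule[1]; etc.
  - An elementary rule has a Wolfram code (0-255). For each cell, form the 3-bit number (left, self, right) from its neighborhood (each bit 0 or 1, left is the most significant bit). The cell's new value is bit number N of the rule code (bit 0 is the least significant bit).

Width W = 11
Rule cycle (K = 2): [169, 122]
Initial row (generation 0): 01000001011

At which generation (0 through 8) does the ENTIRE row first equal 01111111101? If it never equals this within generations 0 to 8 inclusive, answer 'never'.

Gen 0: 01000001011
Gen 1 (rule 169): 00011100110
Gen 2 (rule 122): 00110111111
Gen 3 (rule 169): 10101111110
Gen 4 (rule 122): 01011000011
Gen 5 (rule 169): 00110011010
Gen 6 (rule 122): 01111111101
Gen 7 (rule 169): 01111111010
Gen 8 (rule 122): 11000001101

Answer: 6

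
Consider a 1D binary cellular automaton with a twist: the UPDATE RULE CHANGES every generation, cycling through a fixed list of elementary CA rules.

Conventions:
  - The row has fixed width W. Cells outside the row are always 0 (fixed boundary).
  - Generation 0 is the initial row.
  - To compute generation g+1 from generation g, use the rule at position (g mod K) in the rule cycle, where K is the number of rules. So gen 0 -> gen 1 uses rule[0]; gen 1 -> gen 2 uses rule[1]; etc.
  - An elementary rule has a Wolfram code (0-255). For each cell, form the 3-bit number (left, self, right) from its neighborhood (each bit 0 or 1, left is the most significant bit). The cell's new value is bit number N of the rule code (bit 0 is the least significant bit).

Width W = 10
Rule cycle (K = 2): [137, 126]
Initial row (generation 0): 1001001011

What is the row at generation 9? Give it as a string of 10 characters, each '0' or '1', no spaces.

Gen 0: 1001001011
Gen 1 (rule 137): 0000000010
Gen 2 (rule 126): 0000000111
Gen 3 (rule 137): 1111110110
Gen 4 (rule 126): 1000011111
Gen 5 (rule 137): 0011011110
Gen 6 (rule 126): 0111110011
Gen 7 (rule 137): 0111100010
Gen 8 (rule 126): 1100110111
Gen 9 (rule 137): 1000100110

Answer: 1000100110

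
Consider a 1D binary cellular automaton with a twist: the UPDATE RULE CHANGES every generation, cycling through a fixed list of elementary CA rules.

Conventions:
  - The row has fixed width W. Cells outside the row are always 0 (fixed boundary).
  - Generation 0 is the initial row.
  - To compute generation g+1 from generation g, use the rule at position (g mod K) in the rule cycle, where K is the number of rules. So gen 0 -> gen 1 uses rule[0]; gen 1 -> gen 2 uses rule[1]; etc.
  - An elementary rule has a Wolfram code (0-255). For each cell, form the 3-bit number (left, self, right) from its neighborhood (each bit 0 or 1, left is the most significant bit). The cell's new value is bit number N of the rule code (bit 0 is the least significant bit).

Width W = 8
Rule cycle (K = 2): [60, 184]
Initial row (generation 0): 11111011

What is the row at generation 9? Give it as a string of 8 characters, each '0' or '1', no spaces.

Gen 0: 11111011
Gen 1 (rule 60): 10000110
Gen 2 (rule 184): 01000101
Gen 3 (rule 60): 01100111
Gen 4 (rule 184): 01010110
Gen 5 (rule 60): 01111101
Gen 6 (rule 184): 01111010
Gen 7 (rule 60): 01000111
Gen 8 (rule 184): 00100110
Gen 9 (rule 60): 00110101

Answer: 00110101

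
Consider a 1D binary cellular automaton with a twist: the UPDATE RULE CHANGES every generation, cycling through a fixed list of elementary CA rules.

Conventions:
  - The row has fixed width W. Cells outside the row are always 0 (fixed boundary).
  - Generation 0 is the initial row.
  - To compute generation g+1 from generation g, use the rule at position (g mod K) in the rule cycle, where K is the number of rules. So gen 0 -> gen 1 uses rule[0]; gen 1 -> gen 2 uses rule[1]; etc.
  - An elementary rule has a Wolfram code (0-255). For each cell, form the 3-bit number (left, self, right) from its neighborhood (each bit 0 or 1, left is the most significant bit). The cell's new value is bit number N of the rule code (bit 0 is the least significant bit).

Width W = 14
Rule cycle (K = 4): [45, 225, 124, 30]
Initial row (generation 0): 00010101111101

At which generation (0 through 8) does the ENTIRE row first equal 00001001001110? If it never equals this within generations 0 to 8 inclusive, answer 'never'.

Answer: 6

Derivation:
Gen 0: 00010101111101
Gen 1 (rule 45): 11011111000011
Gen 2 (rule 225): 01101111011001
Gen 3 (rule 124): 01111001111101
Gen 4 (rule 30): 11000111000001
Gen 5 (rule 45): 10010100011101
Gen 6 (rule 225): 00001001001110
Gen 7 (rule 124): 00001101101011
Gen 8 (rule 30): 00011001001010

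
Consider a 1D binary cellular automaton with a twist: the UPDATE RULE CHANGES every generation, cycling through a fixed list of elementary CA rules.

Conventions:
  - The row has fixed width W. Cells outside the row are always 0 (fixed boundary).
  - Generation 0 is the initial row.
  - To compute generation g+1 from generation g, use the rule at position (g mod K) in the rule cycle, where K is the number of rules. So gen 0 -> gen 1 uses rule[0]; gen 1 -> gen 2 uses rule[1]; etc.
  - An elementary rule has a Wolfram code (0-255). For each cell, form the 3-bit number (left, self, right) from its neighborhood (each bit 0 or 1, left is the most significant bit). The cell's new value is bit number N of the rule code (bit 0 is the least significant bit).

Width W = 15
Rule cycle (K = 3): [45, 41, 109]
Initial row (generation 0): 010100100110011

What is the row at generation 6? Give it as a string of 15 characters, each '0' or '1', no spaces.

Answer: 010101001110111

Derivation:
Gen 0: 010100100110011
Gen 1 (rule 45): 011100100100010
Gen 2 (rule 41): 010000000001000
Gen 3 (rule 109): 010111111101011
Gen 4 (rule 45): 011100000011110
Gen 5 (rule 41): 010001111010000
Gen 6 (rule 109): 010101001110111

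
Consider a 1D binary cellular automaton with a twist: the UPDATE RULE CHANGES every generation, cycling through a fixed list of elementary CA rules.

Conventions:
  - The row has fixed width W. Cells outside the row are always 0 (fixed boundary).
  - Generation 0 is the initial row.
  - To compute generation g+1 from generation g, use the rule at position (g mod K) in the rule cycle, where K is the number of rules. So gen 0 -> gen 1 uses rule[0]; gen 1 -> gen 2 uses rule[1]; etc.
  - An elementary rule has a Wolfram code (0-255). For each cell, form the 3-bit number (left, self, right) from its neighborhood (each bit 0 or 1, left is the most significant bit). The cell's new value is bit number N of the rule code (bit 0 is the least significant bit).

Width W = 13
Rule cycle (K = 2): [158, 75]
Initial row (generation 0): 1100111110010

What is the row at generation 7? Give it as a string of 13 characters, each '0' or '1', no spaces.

Gen 0: 1100111110010
Gen 1 (rule 158): 1011111101111
Gen 2 (rule 75): 0010000101001
Gen 3 (rule 158): 0111001101111
Gen 4 (rule 75): 1101011101001
Gen 5 (rule 158): 1001011001111
Gen 6 (rule 75): 0010011011001
Gen 7 (rule 158): 0111110010111

Answer: 0111110010111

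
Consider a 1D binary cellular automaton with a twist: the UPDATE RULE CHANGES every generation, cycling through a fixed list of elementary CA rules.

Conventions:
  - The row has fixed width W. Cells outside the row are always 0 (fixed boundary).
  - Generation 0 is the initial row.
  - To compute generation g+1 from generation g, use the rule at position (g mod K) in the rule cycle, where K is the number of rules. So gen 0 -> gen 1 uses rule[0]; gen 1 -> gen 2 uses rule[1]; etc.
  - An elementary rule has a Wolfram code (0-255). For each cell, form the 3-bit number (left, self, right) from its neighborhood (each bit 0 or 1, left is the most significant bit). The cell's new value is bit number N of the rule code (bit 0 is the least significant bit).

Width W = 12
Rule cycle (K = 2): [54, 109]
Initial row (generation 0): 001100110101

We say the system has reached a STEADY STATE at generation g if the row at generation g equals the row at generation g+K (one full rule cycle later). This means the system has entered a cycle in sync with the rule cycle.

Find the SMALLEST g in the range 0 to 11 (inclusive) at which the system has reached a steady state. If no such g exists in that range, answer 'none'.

Gen 0: 001100110101
Gen 1 (rule 54): 010011001111
Gen 2 (rule 109): 010011001001
Gen 3 (rule 54): 111100111111
Gen 4 (rule 109): 100100100001
Gen 5 (rule 54): 111111110011
Gen 6 (rule 109): 100000010011
Gen 7 (rule 54): 110000111100
Gen 8 (rule 109): 110110100101
Gen 9 (rule 54): 001001111111
Gen 10 (rule 109): 101001000001
Gen 11 (rule 54): 111111100011
Gen 12 (rule 109): 100000101011
Gen 13 (rule 54): 110001111100

Answer: none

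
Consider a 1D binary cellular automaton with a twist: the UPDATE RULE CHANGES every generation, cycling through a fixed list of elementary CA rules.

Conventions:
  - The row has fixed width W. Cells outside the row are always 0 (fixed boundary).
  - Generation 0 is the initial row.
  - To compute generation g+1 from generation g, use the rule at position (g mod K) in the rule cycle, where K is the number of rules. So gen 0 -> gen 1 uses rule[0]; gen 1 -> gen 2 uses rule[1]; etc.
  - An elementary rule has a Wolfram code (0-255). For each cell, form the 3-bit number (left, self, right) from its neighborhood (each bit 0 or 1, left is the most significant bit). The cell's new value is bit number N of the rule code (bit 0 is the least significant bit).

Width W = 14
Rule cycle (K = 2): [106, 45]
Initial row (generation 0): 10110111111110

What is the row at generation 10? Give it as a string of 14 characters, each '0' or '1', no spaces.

Answer: 11111000111110

Derivation:
Gen 0: 10110111111110
Gen 1 (rule 106): 01111100000010
Gen 2 (rule 45): 01000001111010
Gen 3 (rule 106): 10000011001100
Gen 4 (rule 45): 10111010001001
Gen 5 (rule 106): 01101100010010
Gen 6 (rule 45): 01011001010010
Gen 7 (rule 106): 10111010100100
Gen 8 (rule 45): 11100111100101
Gen 9 (rule 106): 10101100101010
Gen 10 (rule 45): 11111000111110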